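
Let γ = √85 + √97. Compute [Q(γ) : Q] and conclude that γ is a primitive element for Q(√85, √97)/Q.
[Q(γ) : Q] = 4 (equivalently, Q(γ) = Q(√85, √97))

Obviously Q(γ) ⊆ Q(√85, √97), and [Q(√85, √97):Q] = 4 (since 85, 97 are distinct squarefree integers > 1 with 8245 not a perfect square). To show equality we compute the minimal polynomial of γ. From γ = √85 + √97: γ^2 = 85 + 2√(8245) + 97 = 182 + 2√(8245), so γ^2 - 182 = 2√(8245); squaring, (γ^2 - 182)^2 = 4·8245, i.e. γ^4 - 364γ^2 + 33124 - 32980 = 0, i.e. γ^4 - 364γ^2 + 144 = 0. So γ is a root of x^4 - 364x^2 + 144. This polynomial is irreducible over Q: it has no rational root (each ±√85 ± √97 is irrational), and any factorization into two quadratics over Q would force √(8245) ∈ Q (pairing opposite roots) or √85, √97 ∈ Q (other pairings), all impossible. Hence [Q(γ):Q] = 4 = [Q(√85, √97):Q], so Q(γ) = Q(√85, √97).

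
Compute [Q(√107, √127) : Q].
[Q(√107, √127) : Q] = 4

[Q(√107):Q] = 2 (min poly x^2 - 107, irreducible since 107 is squarefree > 1). For the top step, suppose √127 ∈ Q(√107), say √127 = c + d√107 with c, d ∈ Q. Squaring: 127 = c^2 + 107d^2 + 2cd√107. Since √107 ∉ Q this forces 2cd = 0. If d = 0 then √127 = c ∈ Q, contradicting 127 squarefree > 1. If c = 0 then 127 = 107d^2, so 107·127 = (107d)^2 is a perfect square in Q — but 107·127 = 13589 is not a perfect square (since 107 and 127 are distinct squarefree integers). Contradiction. Hence √127 ∉ Q(√107), so x^2 - 127 stays irreducible over Q(√107) and [Q(√107, √127) : Q(√107)] = 2. By the tower law, [Q(√107, √127) : Q] = 2 · 2 = 4.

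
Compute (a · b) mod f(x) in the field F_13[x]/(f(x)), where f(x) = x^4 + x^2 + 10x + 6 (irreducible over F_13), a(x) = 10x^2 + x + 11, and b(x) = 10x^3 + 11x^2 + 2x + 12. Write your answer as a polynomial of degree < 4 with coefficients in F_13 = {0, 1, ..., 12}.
a · b ≡ 2x^3 + 7x^2 + 2x + 10 (mod f(x))

Multiply in F_13[x]: a(x)·b(x) = (10x^2 + x + 11)·(10x^3 + 11x^2 + 2x + 12) = 9x^5 + 3x^4 + 11x^3 + 9x^2 + 8x + 2. This has degree ≥ 4, so divide by f(x) over F_13: 9x^5 + 3x^4 + 11x^3 + 9x^2 + 8x + 2 = (9x + 3)·(x^4 + x^2 + 10x + 6) + (2x^3 + 7x^2 + 2x + 10). Hence a·b ≡ 2x^3 + 7x^2 + 2x + 10 (mod f). (F_13[x]/(f) is a field with 13^4 = 28561 elements since f is irreducible of degree 4.)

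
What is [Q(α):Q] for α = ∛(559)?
[Q(α):Q] = 3

The minimal polynomial of α is x^3 - 559, irreducible over Q since 559 is not a perfect cube (so x^3 - 559 has no rational root). Hence [Q(α):Q] = deg(m_α) = 3.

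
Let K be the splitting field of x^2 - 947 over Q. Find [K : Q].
[K : Q] = 2

f(x) = x^2 - 947 factors as (x - √947)(x + √947). The splitting field is K = Q(√947). Since 947 is squarefree and > 1, it is not a perfect square, so x^2 - 947 is irreducible over Q and [Q(√947) : Q] = 2. Hence [K : Q] = 2.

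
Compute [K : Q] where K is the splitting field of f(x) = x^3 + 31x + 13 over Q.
[K : Q] = 6

By the rational root test, any rational root of the monic integer polynomial f(x) = x^3 + 31x + 13 must be an integer dividing the constant term 13, i.e. one of ±{1, 13}. Evaluating: f(1) = 45, f(-1) = -19, f(13) = 2613, f(-13) = -2587; none is 0, so f has no rational root and is therefore irreducible over Q (a cubic with no linear factor over a field is irreducible). For an irreducible cubic, the Galois group is A_3 or S_3 according as the discriminant disc(f) = -4a^3 - 27b^2 = -4·(31)^3 - 27·(13)^2 = -123727 is or is not a square in Q. Here disc(f) = -123727 is not a perfect square in Q, so the Galois group of f over Q is not contained in A_3 and must be all of S_3. The splitting field has degree |S_3| = 6 over Q, so [K : Q] = 6.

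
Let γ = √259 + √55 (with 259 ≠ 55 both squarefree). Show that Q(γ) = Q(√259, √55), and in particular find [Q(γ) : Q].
[Q(γ) : Q] = 4 (equivalently, Q(γ) = Q(√259, √55))

Obviously Q(γ) ⊆ Q(√259, √55), and [Q(√259, √55):Q] = 4 (since 259, 55 are distinct squarefree integers > 1 with 14245 not a perfect square). To show equality we compute the minimal polynomial of γ. From γ = √259 + √55: γ^2 = 259 + 2√(14245) + 55 = 314 + 2√(14245), so γ^2 - 314 = 2√(14245); squaring, (γ^2 - 314)^2 = 4·14245, i.e. γ^4 - 628γ^2 + 98596 - 56980 = 0, i.e. γ^4 - 628γ^2 + 41616 = 0. So γ is a root of x^4 - 628x^2 + 41616. This polynomial is irreducible over Q: it has no rational root (each ±√259 ± √55 is irrational), and any factorization into two quadratics over Q would force √(14245) ∈ Q (pairing opposite roots) or √259, √55 ∈ Q (other pairings), all impossible. Hence [Q(γ):Q] = 4 = [Q(√259, √55):Q], so Q(γ) = Q(√259, √55).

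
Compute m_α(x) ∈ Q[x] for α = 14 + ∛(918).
m_α(x) = x^3 - 42x^2 + 588x - 3662

Set β = α - 14 = ∛(918), so β^3 = 918. Then (α - 14)^3 - 918 = 0, i.e. α is a root of g(x) = (x - 14)^3 - 918 = x^3 - 42x^2 + 588x - 3662. Since g(x) = h(x - 14) where h(x) = x^3 - 918, and h is irreducible over Q (because 918 is not a perfect cube, so h has no rational root, and a monic cubic with no rational root is irreducible), g is also irreducible (irreducibility is preserved under the substitution x → x - 14). Hence m_α(x) = x^3 - 42x^2 + 588x - 3662.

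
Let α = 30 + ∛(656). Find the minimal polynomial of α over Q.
m_α(x) = x^3 - 90x^2 + 2700x - 27656

Set β = α - 30 = ∛(656), so β^3 = 656. Then (α - 30)^3 - 656 = 0, i.e. α is a root of g(x) = (x - 30)^3 - 656 = x^3 - 90x^2 + 2700x - 27656. Since g(x) = h(x - 30) where h(x) = x^3 - 656, and h is irreducible over Q (because 656 is not a perfect cube, so h has no rational root, and a monic cubic with no rational root is irreducible), g is also irreducible (irreducibility is preserved under the substitution x → x - 30). Hence m_α(x) = x^3 - 90x^2 + 2700x - 27656.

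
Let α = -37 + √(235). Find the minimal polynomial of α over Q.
m_α(x) = x^2 + 74x + 1134

From α + 37 = √(235), squaring gives (α + 37)^2 = 235, i.e. α^2 + 74α + 1369 = 235, so α^2 + 74α + 1134 = 0. The discriminant of x^2 + 74x + 1134 is (74)^2 - 4·(1134) = 5476 - 4536 = 940, and 4·(235) is not a perfect square in Q since 235 is squarefree and ≠ 1. Hence x^2 + 74x + 1134 is irreducible over Q and is the minimal polynomial of α.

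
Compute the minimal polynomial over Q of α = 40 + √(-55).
m_α(x) = x^2 - 80x + 1655

From α - 40 = √(-55), squaring gives (α - 40)^2 = -55, i.e. α^2 - 80α + 1600 = -55, so α^2 - 80α + 1655 = 0. The discriminant of x^2 - 80x + 1655 is (-80)^2 - 4·(1655) = 6400 - 6620 = -220, and 4·(-55) is not a perfect square in Q since -55 is squarefree and ≠ 1. Hence x^2 - 80x + 1655 is irreducible over Q and is the minimal polynomial of α.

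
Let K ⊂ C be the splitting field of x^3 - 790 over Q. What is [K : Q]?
[K : Q] = 6

The roots of x^3 - 790 are ∛790, ω∛790, ω^2∛790 where ω = e^(2πi/3) is a primitive cube root of unity, so K = Q(∛790, ω). Now [Q(∛790):Q] = 3 (since 790 is not a perfect cube, x^3 - 790 is irreducible) and [Q(ω):Q] = 2. Both 2 and 3 divide [K:Q], and [K:Q] ≤ 3·2 = 6, so [K:Q] = 6. (Equivalently: Q(∛790) ⊂ R but ω ∉ R, so [K : Q(∛790)] = 2.)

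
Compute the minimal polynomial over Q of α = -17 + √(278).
m_α(x) = x^2 + 34x + 11

From α + 17 = √(278), squaring gives (α + 17)^2 = 278, i.e. α^2 + 34α + 289 = 278, so α^2 + 34α + 11 = 0. The discriminant of x^2 + 34x + 11 is (34)^2 - 4·(11) = 1156 - 44 = 1112, and 4·(278) is not a perfect square in Q since 278 is squarefree and ≠ 1. Hence x^2 + 34x + 11 is irreducible over Q and is the minimal polynomial of α.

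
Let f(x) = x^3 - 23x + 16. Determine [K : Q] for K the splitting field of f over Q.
[K : Q] = 6

By the rational root test, any rational root of the monic integer polynomial f(x) = x^3 - 23x + 16 must be an integer dividing the constant term 16, i.e. one of ±{1, 2, 4, 8, 16}. Evaluating: f(1) = -6, f(-1) = 38, f(2) = -22, f(-2) = 54, f(4) = -12, f(-4) = 44, f(8) = 344, f(-8) = -312, f(16) = 3744, f(-16) = -3712; none is 0, so f has no rational root and is therefore irreducible over Q (a cubic with no linear factor over a field is irreducible). For an irreducible cubic, the Galois group is A_3 or S_3 according as the discriminant disc(f) = -4a^3 - 27b^2 = -4·(-23)^3 - 27·(16)^2 = 41756 is or is not a square in Q. Here disc(f) = 41756 is not a perfect square in Q, so the Galois group of f over Q is not contained in A_3 and must be all of S_3. The splitting field has degree |S_3| = 6 over Q, so [K : Q] = 6.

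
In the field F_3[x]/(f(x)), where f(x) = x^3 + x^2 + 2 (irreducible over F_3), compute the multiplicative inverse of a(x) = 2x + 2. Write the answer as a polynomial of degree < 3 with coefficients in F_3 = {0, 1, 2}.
a(x)^(-1) ≡ 2x^2 (mod f(x))

Since f is irreducible over F_3, F_3[x]/(f) is a field and a(x) ≠ 0 has an inverse. Apply the extended Euclidean algorithm to f(x) and a(x) in F_3[x]: f(x) = (2x^2)·a(x) + (2). The last nonzero remainder is the constant 2 = gcd(f, a) in F_3. Back-substituting through the division chain expresses 2 = s(x)·a(x) + t(x)·f(x) with s(x) ≡ x^2 (mod f), so (x^2)·a(x) ≡ 2 (mod f). Multiplying by 2^(-1) ≡ 2 in F_3 gives a(x)^(-1) ≡ 2·(x^2) ≡ 2x^2 (mod f). Check: (2x + 2)·(2x^2) = x^3 + x^2 ≡ 1 (mod x^3 + x^2 + 2).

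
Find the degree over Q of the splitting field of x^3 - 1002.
[K : Q] = 6

The roots of x^3 - 1002 are ∛1002, ω∛1002, ω^2∛1002 where ω = e^(2πi/3) is a primitive cube root of unity, so K = Q(∛1002, ω). Now [Q(∛1002):Q] = 3 (since 1002 is not a perfect cube, x^3 - 1002 is irreducible) and [Q(ω):Q] = 2. Both 2 and 3 divide [K:Q], and [K:Q] ≤ 3·2 = 6, so [K:Q] = 6. (Equivalently: Q(∛1002) ⊂ R but ω ∉ R, so [K : Q(∛1002)] = 2.)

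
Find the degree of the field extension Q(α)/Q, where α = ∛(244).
[Q(α):Q] = 3

The minimal polynomial of α is x^3 - 244, irreducible over Q since 244 is not a perfect cube (so x^3 - 244 has no rational root). Hence [Q(α):Q] = deg(m_α) = 3.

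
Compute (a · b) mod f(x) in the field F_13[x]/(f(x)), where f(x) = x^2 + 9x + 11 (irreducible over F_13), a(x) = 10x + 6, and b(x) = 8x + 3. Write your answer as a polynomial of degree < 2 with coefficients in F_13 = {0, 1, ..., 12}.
a · b ≡ 8x + 9 (mod f(x))

Multiply in F_13[x]: a(x)·b(x) = (10x + 6)·(8x + 3) = 2x^2 + 5. This has degree ≥ 2, so divide by f(x) over F_13: 2x^2 + 5 = (2)·(x^2 + 9x + 11) + (8x + 9). Hence a·b ≡ 8x + 9 (mod f). (F_13[x]/(f) is a field with 13^2 = 169 elements since f is irreducible of degree 2.)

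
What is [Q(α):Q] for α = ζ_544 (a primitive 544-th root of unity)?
[Q(α):Q] = 256

The minimal polynomial of ζ_544 over Q is the 544-th cyclotomic polynomial Φ_544(x), which is irreducible over Q and has degree φ(544) = 256. Hence [Q(α):Q] = φ(544) = 256.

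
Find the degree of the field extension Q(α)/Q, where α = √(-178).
[Q(α):Q] = 2

[Q(α):Q] equals the degree of the minimal polynomial of α. Here α^2 = -178 and x^2 + 178 is irreducible (d = -178 is squarefree, ≠ 1, hence not a square), so deg(m_α) = 2. Thus [Q(α):Q] = 2.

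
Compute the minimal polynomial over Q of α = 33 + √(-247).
m_α(x) = x^2 - 66x + 1336

From α - 33 = √(-247), squaring gives (α - 33)^2 = -247, i.e. α^2 - 66α + 1089 = -247, so α^2 - 66α + 1336 = 0. The discriminant of x^2 - 66x + 1336 is (-66)^2 - 4·(1336) = 4356 - 5344 = -988, and 4·(-247) is not a perfect square in Q since -247 is squarefree and ≠ 1. Hence x^2 - 66x + 1336 is irreducible over Q and is the minimal polynomial of α.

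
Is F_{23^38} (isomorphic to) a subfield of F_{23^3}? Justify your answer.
No: F_{23^38} is not a subfield of F_{23^3}

F_{p^m} embeds in F_{p^n} iff m | n. Here 38 ∤ 3 (since 3 = 0·38 + 3 with remainder 3 ≠ 0), so F_{23^38} is not a subfield of F_{23^3}. Equivalently: if it were, the tower law would give 38 = [F_{23^38}:F_23] dividing [F_{23^3}:F_23] = 3, contradiction.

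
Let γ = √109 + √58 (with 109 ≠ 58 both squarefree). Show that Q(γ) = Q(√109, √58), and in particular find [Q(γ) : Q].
[Q(γ) : Q] = 4 (equivalently, Q(γ) = Q(√109, √58))

Obviously Q(γ) ⊆ Q(√109, √58), and [Q(√109, √58):Q] = 4 (since 109, 58 are distinct squarefree integers > 1 with 6322 not a perfect square). To show equality we compute the minimal polynomial of γ. From γ = √109 + √58: γ^2 = 109 + 2√(6322) + 58 = 167 + 2√(6322), so γ^2 - 167 = 2√(6322); squaring, (γ^2 - 167)^2 = 4·6322, i.e. γ^4 - 334γ^2 + 27889 - 25288 = 0, i.e. γ^4 - 334γ^2 + 2601 = 0. So γ is a root of x^4 - 334x^2 + 2601. This polynomial is irreducible over Q: it has no rational root (each ±√109 ± √58 is irrational), and any factorization into two quadratics over Q would force √(6322) ∈ Q (pairing opposite roots) or √109, √58 ∈ Q (other pairings), all impossible. Hence [Q(γ):Q] = 4 = [Q(√109, √58):Q], so Q(γ) = Q(√109, √58).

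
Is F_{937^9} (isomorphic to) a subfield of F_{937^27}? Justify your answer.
Yes: F_{937^9} is a subfield of F_{937^27}

F_{p^m} embeds in F_{p^n} iff m | n (since F_{p^n} is the splitting field of x^(p^n) - x, and F_{p^m} ⊂ F_{p^n} forces p^n to be a power of p^m, i.e. m | n; conversely if m | n then every root of x^(p^m) - x is a root of x^(p^n) - x). Here 9 | 27 (since 27 = 3·9), so F_{937^9} is a subfield of F_{937^27}, and [F_{937^27} : F_{937^9}] = 27/9 = 3.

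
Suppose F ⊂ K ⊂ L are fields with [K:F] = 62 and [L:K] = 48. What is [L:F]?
[L:F] = 2976

The tower law says that for any tower of field extensions F ⊂ K ⊂ L with finite degrees, [L:F] = [L:K] · [K:F]. Here this gives [L:F] = 48 · 62 = 2976.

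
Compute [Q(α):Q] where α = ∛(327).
[Q(α):Q] = 3

The minimal polynomial of α is x^3 - 327, irreducible over Q since 327 is not a perfect cube (so x^3 - 327 has no rational root). Hence [Q(α):Q] = deg(m_α) = 3.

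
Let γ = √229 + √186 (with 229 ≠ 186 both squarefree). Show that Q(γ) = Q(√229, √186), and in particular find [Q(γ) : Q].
[Q(γ) : Q] = 4 (equivalently, Q(γ) = Q(√229, √186))

Obviously Q(γ) ⊆ Q(√229, √186), and [Q(√229, √186):Q] = 4 (since 229, 186 are distinct squarefree integers > 1 with 42594 not a perfect square). To show equality we compute the minimal polynomial of γ. From γ = √229 + √186: γ^2 = 229 + 2√(42594) + 186 = 415 + 2√(42594), so γ^2 - 415 = 2√(42594); squaring, (γ^2 - 415)^2 = 4·42594, i.e. γ^4 - 830γ^2 + 172225 - 170376 = 0, i.e. γ^4 - 830γ^2 + 1849 = 0. So γ is a root of x^4 - 830x^2 + 1849. This polynomial is irreducible over Q: it has no rational root (each ±√229 ± √186 is irrational), and any factorization into two quadratics over Q would force √(42594) ∈ Q (pairing opposite roots) or √229, √186 ∈ Q (other pairings), all impossible. Hence [Q(γ):Q] = 4 = [Q(√229, √186):Q], so Q(γ) = Q(√229, √186).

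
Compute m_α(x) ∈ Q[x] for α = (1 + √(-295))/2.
m_α(x) = x^2 - x + 74

From 2α - 1 = √(-295), squaring gives (2α - 1)^2 = -295, i.e. 4α^2 - 4α + 1 = -295, so α^2 - α + (1 + 295)/4 = 0. Since -295 ≡ 1 (mod 4), (1 + 295)/4 = 74 ∈ Z. The polynomial x^2 - x + 74 has discriminant 1 - 4·(74) = -295, which is not a perfect square in Q (d = -295 is squarefree and ≠ 1), so x^2 - x + 74 is irreducible over Q. It is the minimal polynomial of α.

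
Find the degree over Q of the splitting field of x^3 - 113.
[K : Q] = 6

The roots of x^3 - 113 are ∛113, ω∛113, ω^2∛113 where ω = e^(2πi/3) is a primitive cube root of unity, so K = Q(∛113, ω). Now [Q(∛113):Q] = 3 (since 113 is not a perfect cube, x^3 - 113 is irreducible) and [Q(ω):Q] = 2. Both 2 and 3 divide [K:Q], and [K:Q] ≤ 3·2 = 6, so [K:Q] = 6. (Equivalently: Q(∛113) ⊂ R but ω ∉ R, so [K : Q(∛113)] = 2.)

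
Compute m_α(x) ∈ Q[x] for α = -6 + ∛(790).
m_α(x) = x^3 + 18x^2 + 108x - 574

Set β = α + 6 = ∛(790), so β^3 = 790. Then (α + 6)^3 - 790 = 0, i.e. α is a root of g(x) = (x + 6)^3 - 790 = x^3 + 18x^2 + 108x - 574. Since g(x) = h(x + 6) where h(x) = x^3 - 790, and h is irreducible over Q (because 790 is not a perfect cube, so h has no rational root, and a monic cubic with no rational root is irreducible), g is also irreducible (irreducibility is preserved under the substitution x → x + 6). Hence m_α(x) = x^3 + 18x^2 + 108x - 574.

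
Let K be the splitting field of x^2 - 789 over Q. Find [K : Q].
[K : Q] = 2

f(x) = x^2 - 789 factors as (x - √789)(x + √789). The splitting field is K = Q(√789). Since 789 is squarefree and > 1, it is not a perfect square, so x^2 - 789 is irreducible over Q and [Q(√789) : Q] = 2. Hence [K : Q] = 2.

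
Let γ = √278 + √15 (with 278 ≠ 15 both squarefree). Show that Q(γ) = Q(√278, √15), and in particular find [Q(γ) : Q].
[Q(γ) : Q] = 4 (equivalently, Q(γ) = Q(√278, √15))

Obviously Q(γ) ⊆ Q(√278, √15), and [Q(√278, √15):Q] = 4 (since 278, 15 are distinct squarefree integers > 1 with 4170 not a perfect square). To show equality we compute the minimal polynomial of γ. From γ = √278 + √15: γ^2 = 278 + 2√(4170) + 15 = 293 + 2√(4170), so γ^2 - 293 = 2√(4170); squaring, (γ^2 - 293)^2 = 4·4170, i.e. γ^4 - 586γ^2 + 85849 - 16680 = 0, i.e. γ^4 - 586γ^2 + 69169 = 0. So γ is a root of x^4 - 586x^2 + 69169. This polynomial is irreducible over Q: it has no rational root (each ±√278 ± √15 is irrational), and any factorization into two quadratics over Q would force √(4170) ∈ Q (pairing opposite roots) or √278, √15 ∈ Q (other pairings), all impossible. Hence [Q(γ):Q] = 4 = [Q(√278, √15):Q], so Q(γ) = Q(√278, √15).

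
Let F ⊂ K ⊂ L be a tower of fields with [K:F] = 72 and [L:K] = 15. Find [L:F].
[L:F] = 1080

The tower law says that for any tower of field extensions F ⊂ K ⊂ L with finite degrees, [L:F] = [L:K] · [K:F]. Here this gives [L:F] = 15 · 72 = 1080.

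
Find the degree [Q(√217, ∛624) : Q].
[Q(√217, ∛624) : Q] = 6

Let L = Q(√217, ∛624). Since Q(√217) ⊂ L and [Q(√217):Q] = 2, the tower law gives 2 | [L:Q]. Likewise Q(∛624) ⊂ L with [Q(∛624):Q] = 3 (because 624 is not a perfect cube), so 3 | [L:Q]. As gcd(2,3) = 1, [L:Q] is divisible by 6. Conversely L is generated over Q by √217 and ∛624, so [L:Q] ≤ 2·3 = 6. Therefore [Q(√217, ∛624) : Q] = 6.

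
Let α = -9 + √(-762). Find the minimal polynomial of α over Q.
m_α(x) = x^2 + 18x + 843

From α + 9 = √(-762), squaring gives (α + 9)^2 = -762, i.e. α^2 + 18α + 81 = -762, so α^2 + 18α + 843 = 0. The discriminant of x^2 + 18x + 843 is (18)^2 - 4·(843) = 324 - 3372 = -3048, and 4·(-762) is not a perfect square in Q since -762 is squarefree and ≠ 1. Hence x^2 + 18x + 843 is irreducible over Q and is the minimal polynomial of α.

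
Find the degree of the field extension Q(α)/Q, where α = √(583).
[Q(α):Q] = 2

[Q(α):Q] equals the degree of the minimal polynomial of α. Here α^2 = 583 and x^2 - 583 is irreducible (d = 583 is squarefree, ≠ 1, hence not a square), so deg(m_α) = 2. Thus [Q(α):Q] = 2.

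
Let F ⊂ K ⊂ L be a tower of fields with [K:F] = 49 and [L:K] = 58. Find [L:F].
[L:F] = 2842

The tower law says that for any tower of field extensions F ⊂ K ⊂ L with finite degrees, [L:F] = [L:K] · [K:F]. Here this gives [L:F] = 58 · 49 = 2842.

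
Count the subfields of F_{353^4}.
F_{353^4} has 3 subfields

The subfields of F_{p^n} are exactly the fields F_{p^d} for d | n (each is the fixed field of the unique index-d subgroup of Gal(F_{p^n}/F_p) ≅ Z/nZ). The divisors of n = 4 are {1, 2, 4}, giving 3 subfields: F_{353^1}, F_{353^2}, F_{353^4}.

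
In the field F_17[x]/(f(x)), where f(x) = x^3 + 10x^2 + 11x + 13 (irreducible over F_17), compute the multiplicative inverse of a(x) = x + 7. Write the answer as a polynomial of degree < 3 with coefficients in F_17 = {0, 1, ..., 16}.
a(x)^(-1) ≡ 9x^2 + 10x + 12 (mod f(x))

Since f is irreducible over F_17, F_17[x]/(f) is a field and a(x) ≠ 0 has an inverse. Apply the extended Euclidean algorithm to f(x) and a(x) in F_17[x]: f(x) = (x^2 + 3x + 7)·a(x) + (15). The last nonzero remainder is the constant 15 = gcd(f, a) in F_17. Back-substituting through the division chain expresses 15 = s(x)·a(x) + t(x)·f(x) with s(x) ≡ 16x^2 + 14x + 10 (mod f), so (16x^2 + 14x + 10)·a(x) ≡ 15 (mod f). Multiplying by 15^(-1) ≡ 8 in F_17 gives a(x)^(-1) ≡ 8·(16x^2 + 14x + 10) ≡ 9x^2 + 10x + 12 (mod f). Check: (x + 7)·(9x^2 + 10x + 12) = 9x^3 + 5x^2 + 14x + 16 ≡ 1 (mod x^3 + 10x^2 + 11x + 13).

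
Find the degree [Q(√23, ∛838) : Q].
[Q(√23, ∛838) : Q] = 6

Let L = Q(√23, ∛838). Since Q(√23) ⊂ L and [Q(√23):Q] = 2, the tower law gives 2 | [L:Q]. Likewise Q(∛838) ⊂ L with [Q(∛838):Q] = 3 (because 838 is not a perfect cube), so 3 | [L:Q]. As gcd(2,3) = 1, [L:Q] is divisible by 6. Conversely L is generated over Q by √23 and ∛838, so [L:Q] ≤ 2·3 = 6. Therefore [Q(√23, ∛838) : Q] = 6.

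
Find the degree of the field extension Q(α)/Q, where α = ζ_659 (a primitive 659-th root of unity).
[Q(α):Q] = 658

The minimal polynomial of ζ_659 over Q is the 659-th cyclotomic polynomial Φ_659(x), which is irreducible over Q and has degree φ(659) = 658. Hence [Q(α):Q] = φ(659) = 658.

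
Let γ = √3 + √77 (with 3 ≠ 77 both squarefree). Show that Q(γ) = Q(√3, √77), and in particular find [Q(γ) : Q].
[Q(γ) : Q] = 4 (equivalently, Q(γ) = Q(√3, √77))

Obviously Q(γ) ⊆ Q(√3, √77), and [Q(√3, √77):Q] = 4 (since 3, 77 are distinct squarefree integers > 1 with 231 not a perfect square). To show equality we compute the minimal polynomial of γ. From γ = √3 + √77: γ^2 = 3 + 2√(231) + 77 = 80 + 2√(231), so γ^2 - 80 = 2√(231); squaring, (γ^2 - 80)^2 = 4·231, i.e. γ^4 - 160γ^2 + 6400 - 924 = 0, i.e. γ^4 - 160γ^2 + 5476 = 0. So γ is a root of x^4 - 160x^2 + 5476. This polynomial is irreducible over Q: it has no rational root (each ±√3 ± √77 is irrational), and any factorization into two quadratics over Q would force √(231) ∈ Q (pairing opposite roots) or √3, √77 ∈ Q (other pairings), all impossible. Hence [Q(γ):Q] = 4 = [Q(√3, √77):Q], so Q(γ) = Q(√3, √77).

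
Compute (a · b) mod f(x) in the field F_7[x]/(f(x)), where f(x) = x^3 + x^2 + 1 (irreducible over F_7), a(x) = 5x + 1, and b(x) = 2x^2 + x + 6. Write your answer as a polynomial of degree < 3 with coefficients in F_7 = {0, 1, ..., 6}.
a · b ≡ 4x^2 + 3x + 3 (mod f(x))

Multiply in F_7[x]: a(x)·b(x) = (5x + 1)·(2x^2 + x + 6) = 3x^3 + 3x + 6. This has degree ≥ 3, so divide by f(x) over F_7: 3x^3 + 3x + 6 = (3)·(x^3 + x^2 + 1) + (4x^2 + 3x + 3). Hence a·b ≡ 4x^2 + 3x + 3 (mod f). (F_7[x]/(f) is a field with 7^3 = 343 elements since f is irreducible of degree 3.)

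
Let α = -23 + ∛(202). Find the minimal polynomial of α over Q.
m_α(x) = x^3 + 69x^2 + 1587x + 11965

Set β = α + 23 = ∛(202), so β^3 = 202. Then (α + 23)^3 - 202 = 0, i.e. α is a root of g(x) = (x + 23)^3 - 202 = x^3 + 69x^2 + 1587x + 11965. Since g(x) = h(x + 23) where h(x) = x^3 - 202, and h is irreducible over Q (because 202 is not a perfect cube, so h has no rational root, and a monic cubic with no rational root is irreducible), g is also irreducible (irreducibility is preserved under the substitution x → x + 23). Hence m_α(x) = x^3 + 69x^2 + 1587x + 11965.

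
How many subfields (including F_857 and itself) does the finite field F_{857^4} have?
F_{857^4} has 3 subfields

The subfields of F_{p^n} are exactly the fields F_{p^d} for d | n (each is the fixed field of the unique index-d subgroup of Gal(F_{p^n}/F_p) ≅ Z/nZ). The divisors of n = 4 are {1, 2, 4}, giving 3 subfields: F_{857^1}, F_{857^2}, F_{857^4}.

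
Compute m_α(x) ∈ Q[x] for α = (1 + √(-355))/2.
m_α(x) = x^2 - x + 89

From 2α - 1 = √(-355), squaring gives (2α - 1)^2 = -355, i.e. 4α^2 - 4α + 1 = -355, so α^2 - α + (1 + 355)/4 = 0. Since -355 ≡ 1 (mod 4), (1 + 355)/4 = 89 ∈ Z. The polynomial x^2 - x + 89 has discriminant 1 - 4·(89) = -355, which is not a perfect square in Q (d = -355 is squarefree and ≠ 1), so x^2 - x + 89 is irreducible over Q. It is the minimal polynomial of α.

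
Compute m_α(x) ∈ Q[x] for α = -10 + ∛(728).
m_α(x) = x^3 + 30x^2 + 300x + 272

Set β = α + 10 = ∛(728), so β^3 = 728. Then (α + 10)^3 - 728 = 0, i.e. α is a root of g(x) = (x + 10)^3 - 728 = x^3 + 30x^2 + 300x + 272. Since g(x) = h(x + 10) where h(x) = x^3 - 728, and h is irreducible over Q (because 728 is not a perfect cube, so h has no rational root, and a monic cubic with no rational root is irreducible), g is also irreducible (irreducibility is preserved under the substitution x → x + 10). Hence m_α(x) = x^3 + 30x^2 + 300x + 272.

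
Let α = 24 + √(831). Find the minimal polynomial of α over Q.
m_α(x) = x^2 - 48x - 255

From α - 24 = √(831), squaring gives (α - 24)^2 = 831, i.e. α^2 - 48α + 576 = 831, so α^2 - 48α - 255 = 0. The discriminant of x^2 - 48x - 255 is (-48)^2 - 4·(-255) = 2304 + 1020 = 3324, and 4·(831) is not a perfect square in Q since 831 is squarefree and ≠ 1. Hence x^2 - 48x - 255 is irreducible over Q and is the minimal polynomial of α.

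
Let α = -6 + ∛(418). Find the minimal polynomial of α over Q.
m_α(x) = x^3 + 18x^2 + 108x - 202

Set β = α + 6 = ∛(418), so β^3 = 418. Then (α + 6)^3 - 418 = 0, i.e. α is a root of g(x) = (x + 6)^3 - 418 = x^3 + 18x^2 + 108x - 202. Since g(x) = h(x + 6) where h(x) = x^3 - 418, and h is irreducible over Q (because 418 is not a perfect cube, so h has no rational root, and a monic cubic with no rational root is irreducible), g is also irreducible (irreducibility is preserved under the substitution x → x + 6). Hence m_α(x) = x^3 + 18x^2 + 108x - 202.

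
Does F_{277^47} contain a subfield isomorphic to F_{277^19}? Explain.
No: F_{277^19} is not a subfield of F_{277^47}

F_{p^m} embeds in F_{p^n} iff m | n. Here 19 ∤ 47 (since 47 = 2·19 + 9 with remainder 9 ≠ 0), so F_{277^19} is not a subfield of F_{277^47}. Equivalently: if it were, the tower law would give 19 = [F_{277^19}:F_277] dividing [F_{277^47}:F_277] = 47, contradiction.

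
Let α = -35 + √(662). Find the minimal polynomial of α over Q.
m_α(x) = x^2 + 70x + 563

From α + 35 = √(662), squaring gives (α + 35)^2 = 662, i.e. α^2 + 70α + 1225 = 662, so α^2 + 70α + 563 = 0. The discriminant of x^2 + 70x + 563 is (70)^2 - 4·(563) = 4900 - 2252 = 2648, and 4·(662) is not a perfect square in Q since 662 is squarefree and ≠ 1. Hence x^2 + 70x + 563 is irreducible over Q and is the minimal polynomial of α.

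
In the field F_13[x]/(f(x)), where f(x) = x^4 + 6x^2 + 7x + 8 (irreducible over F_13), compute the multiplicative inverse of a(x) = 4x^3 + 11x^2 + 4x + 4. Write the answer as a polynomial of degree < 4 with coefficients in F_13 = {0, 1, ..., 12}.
a(x)^(-1) ≡ 10x^3 + 6x^2 + 6x + 11 (mod f(x))

Since f is irreducible over F_13, F_13[x]/(f) is a field and a(x) ≠ 0 has an inverse. Apply the extended Euclidean algorithm to f(x) and a(x) in F_13[x]: f(x) = (10x + 5)·a(x) + (2x^2 + 12x + 1);  a(x) = (2x)·(2x^2 + 12x + 1) + (2x + 4);  (2x^2 + 12x + 1) = (x + 4)·(2x + 4) + (11). The last nonzero remainder is the constant 11 = gcd(f, a) in F_13. Back-substituting through the division chain expresses 11 = s(x)·a(x) + t(x)·f(x) with s(x) ≡ 6x^3 + x^2 + x + 4 (mod f), so (6x^3 + x^2 + x + 4)·a(x) ≡ 11 (mod f). Multiplying by 11^(-1) ≡ 6 in F_13 gives a(x)^(-1) ≡ 6·(6x^3 + x^2 + x + 4) ≡ 10x^3 + 6x^2 + 6x + 11 (mod f). Check: (4x^3 + 11x^2 + 4x + 4)·(10x^3 + 6x^2 + 6x + 11) = x^6 + 4x^5 + 5x^3 + 3x + 5 ≡ 1 (mod x^4 + 6x^2 + 7x + 8).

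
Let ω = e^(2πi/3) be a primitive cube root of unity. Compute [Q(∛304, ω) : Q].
[Q(∛304, ω) : Q] = 6

[Q(∛304):Q] = 3 (min poly x^3 - 304, irreducible since 304 is not a perfect cube). [Q(ω):Q] = 2 (min poly x^2 + x + 1). Since Q(∛304) ⊂ R and ω ∉ R, we have ω ∉ Q(∛304), so x^2 + x + 1 remains irreducible over Q(∛304) and [Q(∛304, ω) : Q(∛304)] = 2. By the tower law, [Q(∛304, ω) : Q] = 3 · 2 = 6. (In fact Q(∛304, ω) is the splitting field of x^3 - 304 over Q.)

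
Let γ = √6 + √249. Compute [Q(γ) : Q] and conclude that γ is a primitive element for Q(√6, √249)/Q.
[Q(γ) : Q] = 4 (equivalently, Q(γ) = Q(√6, √249))

Obviously Q(γ) ⊆ Q(√6, √249), and [Q(√6, √249):Q] = 4 (since 6, 249 are distinct squarefree integers > 1 with 1494 not a perfect square). To show equality we compute the minimal polynomial of γ. From γ = √6 + √249: γ^2 = 6 + 2√(1494) + 249 = 255 + 2√(1494), so γ^2 - 255 = 2√(1494); squaring, (γ^2 - 255)^2 = 4·1494, i.e. γ^4 - 510γ^2 + 65025 - 5976 = 0, i.e. γ^4 - 510γ^2 + 59049 = 0. So γ is a root of x^4 - 510x^2 + 59049. This polynomial is irreducible over Q: it has no rational root (each ±√6 ± √249 is irrational), and any factorization into two quadratics over Q would force √(1494) ∈ Q (pairing opposite roots) or √6, √249 ∈ Q (other pairings), all impossible. Hence [Q(γ):Q] = 4 = [Q(√6, √249):Q], so Q(γ) = Q(√6, √249).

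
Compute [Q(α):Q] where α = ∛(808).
[Q(α):Q] = 3

The minimal polynomial of α is x^3 - 808, irreducible over Q since 808 is not a perfect cube (so x^3 - 808 has no rational root). Hence [Q(α):Q] = deg(m_α) = 3.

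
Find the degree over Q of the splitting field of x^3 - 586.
[K : Q] = 6

The roots of x^3 - 586 are ∛586, ω∛586, ω^2∛586 where ω = e^(2πi/3) is a primitive cube root of unity, so K = Q(∛586, ω). Now [Q(∛586):Q] = 3 (since 586 is not a perfect cube, x^3 - 586 is irreducible) and [Q(ω):Q] = 2. Both 2 and 3 divide [K:Q], and [K:Q] ≤ 3·2 = 6, so [K:Q] = 6. (Equivalently: Q(∛586) ⊂ R but ω ∉ R, so [K : Q(∛586)] = 2.)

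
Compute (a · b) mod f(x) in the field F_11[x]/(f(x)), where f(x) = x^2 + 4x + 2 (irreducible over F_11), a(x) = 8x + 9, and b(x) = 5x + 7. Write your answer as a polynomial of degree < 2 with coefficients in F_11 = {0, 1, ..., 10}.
a · b ≡ 7x + 5 (mod f(x))

Multiply in F_11[x]: a(x)·b(x) = (8x + 9)·(5x + 7) = 7x^2 + 2x + 8. This has degree ≥ 2, so divide by f(x) over F_11: 7x^2 + 2x + 8 = (7)·(x^2 + 4x + 2) + (7x + 5). Hence a·b ≡ 7x + 5 (mod f). (F_11[x]/(f) is a field with 11^2 = 121 elements since f is irreducible of degree 2.)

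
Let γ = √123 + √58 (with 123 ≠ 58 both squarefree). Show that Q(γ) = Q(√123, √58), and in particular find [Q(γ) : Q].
[Q(γ) : Q] = 4 (equivalently, Q(γ) = Q(√123, √58))

Obviously Q(γ) ⊆ Q(√123, √58), and [Q(√123, √58):Q] = 4 (since 123, 58 are distinct squarefree integers > 1 with 7134 not a perfect square). To show equality we compute the minimal polynomial of γ. From γ = √123 + √58: γ^2 = 123 + 2√(7134) + 58 = 181 + 2√(7134), so γ^2 - 181 = 2√(7134); squaring, (γ^2 - 181)^2 = 4·7134, i.e. γ^4 - 362γ^2 + 32761 - 28536 = 0, i.e. γ^4 - 362γ^2 + 4225 = 0. So γ is a root of x^4 - 362x^2 + 4225. This polynomial is irreducible over Q: it has no rational root (each ±√123 ± √58 is irrational), and any factorization into two quadratics over Q would force √(7134) ∈ Q (pairing opposite roots) or √123, √58 ∈ Q (other pairings), all impossible. Hence [Q(γ):Q] = 4 = [Q(√123, √58):Q], so Q(γ) = Q(√123, √58).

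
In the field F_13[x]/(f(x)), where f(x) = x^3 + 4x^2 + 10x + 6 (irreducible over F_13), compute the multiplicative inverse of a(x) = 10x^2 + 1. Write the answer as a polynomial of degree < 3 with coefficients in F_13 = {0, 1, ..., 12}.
a(x)^(-1) ≡ 5x^2 + 11x + 7 (mod f(x))

Since f is irreducible over F_13, F_13[x]/(f) is a field and a(x) ≠ 0 has an inverse. Apply the extended Euclidean algorithm to f(x) and a(x) in F_13[x]: f(x) = (4x + 3)·a(x) + (6x + 3);  a(x) = (6x + 10)·(6x + 3) + (10). The last nonzero remainder is the constant 10 = gcd(f, a) in F_13. Back-substituting through the division chain expresses 10 = s(x)·a(x) + t(x)·f(x) with s(x) ≡ 11x^2 + 6x + 5 (mod f), so (11x^2 + 6x + 5)·a(x) ≡ 10 (mod f). Multiplying by 10^(-1) ≡ 4 in F_13 gives a(x)^(-1) ≡ 4·(11x^2 + 6x + 5) ≡ 5x^2 + 11x + 7 (mod f). Check: (10x^2 + 1)·(5x^2 + 11x + 7) = 11x^4 + 6x^3 + 10x^2 + 11x + 7 ≡ 1 (mod x^3 + 4x^2 + 10x + 6).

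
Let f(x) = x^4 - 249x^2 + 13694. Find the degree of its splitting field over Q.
[K : Q] = 4

Solving the quadratic in x^2: x^2 = (249 ± √(249^2 - 4·13694))/2 = (249 ± √7225)/2 = (249 ± 85)/2, giving x^2 = 167 or x^2 = 82. So f(x) = (x^2 - 167)(x^2 - 82) and the roots of f are ±√167, ±√82. Hence the splitting field is K = Q(√167, √82). Since 167 and 82 are distinct squarefree integers > 1, their product 13694 is not a perfect square, so √82 ∉ Q(√167). By the tower law [K:Q] = [Q(√167,√82):Q(√167)] · [Q(√167):Q] = 2 · 2 = 4.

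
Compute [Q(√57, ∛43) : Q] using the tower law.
[Q(√57, ∛43) : Q] = 6

Let L = Q(√57, ∛43). Since Q(√57) ⊂ L and [Q(√57):Q] = 2, the tower law gives 2 | [L:Q]. Likewise Q(∛43) ⊂ L with [Q(∛43):Q] = 3 (because 43 is not a perfect cube), so 3 | [L:Q]. As gcd(2,3) = 1, [L:Q] is divisible by 6. Conversely L is generated over Q by √57 and ∛43, so [L:Q] ≤ 2·3 = 6. Therefore [Q(√57, ∛43) : Q] = 6.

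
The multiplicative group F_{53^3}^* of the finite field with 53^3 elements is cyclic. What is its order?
|F_{53^3}^*| = 148876

F_{53^3} has 53^3 = 148877 elements; its multiplicative group consists of all nonzero elements, so |F_{53^3}^*| = 148877 - 1 = 148876. (It is cyclic since any finite subgroup of the multiplicative group of a field is cyclic.)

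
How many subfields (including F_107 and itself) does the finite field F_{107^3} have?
F_{107^3} has 2 subfields

The subfields of F_{p^n} are exactly the fields F_{p^d} for d | n (each is the fixed field of the unique index-d subgroup of Gal(F_{p^n}/F_p) ≅ Z/nZ). The divisors of n = 3 are {1, 3}, giving 2 subfields: F_{107^1}, F_{107^3}.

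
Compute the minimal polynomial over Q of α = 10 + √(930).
m_α(x) = x^2 - 20x - 830

From α - 10 = √(930), squaring gives (α - 10)^2 = 930, i.e. α^2 - 20α + 100 = 930, so α^2 - 20α - 830 = 0. The discriminant of x^2 - 20x - 830 is (-20)^2 - 4·(-830) = 400 + 3320 = 3720, and 4·(930) is not a perfect square in Q since 930 is squarefree and ≠ 1. Hence x^2 - 20x - 830 is irreducible over Q and is the minimal polynomial of α.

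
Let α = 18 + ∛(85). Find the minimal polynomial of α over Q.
m_α(x) = x^3 - 54x^2 + 972x - 5917

Set β = α - 18 = ∛(85), so β^3 = 85. Then (α - 18)^3 - 85 = 0, i.e. α is a root of g(x) = (x - 18)^3 - 85 = x^3 - 54x^2 + 972x - 5917. Since g(x) = h(x - 18) where h(x) = x^3 - 85, and h is irreducible over Q (because 85 is not a perfect cube, so h has no rational root, and a monic cubic with no rational root is irreducible), g is also irreducible (irreducibility is preserved under the substitution x → x - 18). Hence m_α(x) = x^3 - 54x^2 + 972x - 5917.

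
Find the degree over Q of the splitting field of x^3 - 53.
[K : Q] = 6

The roots of x^3 - 53 are ∛53, ω∛53, ω^2∛53 where ω = e^(2πi/3) is a primitive cube root of unity, so K = Q(∛53, ω). Now [Q(∛53):Q] = 3 (since 53 is not a perfect cube, x^3 - 53 is irreducible) and [Q(ω):Q] = 2. Both 2 and 3 divide [K:Q], and [K:Q] ≤ 3·2 = 6, so [K:Q] = 6. (Equivalently: Q(∛53) ⊂ R but ω ∉ R, so [K : Q(∛53)] = 2.)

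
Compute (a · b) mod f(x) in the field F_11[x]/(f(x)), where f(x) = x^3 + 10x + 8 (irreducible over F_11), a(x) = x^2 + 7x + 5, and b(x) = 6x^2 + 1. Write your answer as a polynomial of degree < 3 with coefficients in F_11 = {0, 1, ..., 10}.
a · b ≡ 4x^2 + x + 10 (mod f(x))

Multiply in F_11[x]: a(x)·b(x) = (x^2 + 7x + 5)·(6x^2 + 1) = 6x^4 + 9x^3 + 9x^2 + 7x + 5. This has degree ≥ 3, so divide by f(x) over F_11: 6x^4 + 9x^3 + 9x^2 + 7x + 5 = (6x + 9)·(x^3 + 10x + 8) + (4x^2 + x + 10). Hence a·b ≡ 4x^2 + x + 10 (mod f). (F_11[x]/(f) is a field with 11^3 = 1331 elements since f is irreducible of degree 3.)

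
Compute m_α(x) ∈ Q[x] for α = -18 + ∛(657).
m_α(x) = x^3 + 54x^2 + 972x + 5175

Set β = α + 18 = ∛(657), so β^3 = 657. Then (α + 18)^3 - 657 = 0, i.e. α is a root of g(x) = (x + 18)^3 - 657 = x^3 + 54x^2 + 972x + 5175. Since g(x) = h(x + 18) where h(x) = x^3 - 657, and h is irreducible over Q (because 657 is not a perfect cube, so h has no rational root, and a monic cubic with no rational root is irreducible), g is also irreducible (irreducibility is preserved under the substitution x → x + 18). Hence m_α(x) = x^3 + 54x^2 + 972x + 5175.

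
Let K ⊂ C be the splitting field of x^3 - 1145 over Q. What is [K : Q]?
[K : Q] = 6

The roots of x^3 - 1145 are ∛1145, ω∛1145, ω^2∛1145 where ω = e^(2πi/3) is a primitive cube root of unity, so K = Q(∛1145, ω). Now [Q(∛1145):Q] = 3 (since 1145 is not a perfect cube, x^3 - 1145 is irreducible) and [Q(ω):Q] = 2. Both 2 and 3 divide [K:Q], and [K:Q] ≤ 3·2 = 6, so [K:Q] = 6. (Equivalently: Q(∛1145) ⊂ R but ω ∉ R, so [K : Q(∛1145)] = 2.)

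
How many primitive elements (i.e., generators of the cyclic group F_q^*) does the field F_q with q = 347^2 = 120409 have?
There are φ(120408) = 38528 primitive elements

F_q^* is cyclic of order q - 1 = 120408. A cyclic group of order m has exactly φ(m) generators. Here m = 120408 = 2^3 · 3 · 29 · 173, so the number of primitive elements is φ(120408) = 38528.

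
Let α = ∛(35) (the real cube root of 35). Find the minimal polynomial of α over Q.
m_α(x) = x^3 - 35

α satisfies α^3 = 35, so x^3 - 35 annihilates α. By the rational root test, a rational root p/q (in lowest terms) of x^3 - 35 would satisfy p^3 = 35 q^3, forcing q = 1 and p^3 = 35; but 35 is not a perfect cube, contradiction. A monic cubic over Q with no rational root is irreducible (any nontrivial factorization would include a linear factor). Hence x^3 - 35 is the minimal polynomial of α, and in particular [Q(α):Q] = 3.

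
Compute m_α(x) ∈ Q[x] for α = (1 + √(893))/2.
m_α(x) = x^2 - x - 223

From 2α - 1 = √(893), squaring gives (2α - 1)^2 = 893, i.e. 4α^2 - 4α + 1 = 893, so α^2 - α + (1 - 893)/4 = 0. Since 893 ≡ 1 (mod 4), (1 - 893)/4 = -223 ∈ Z. The polynomial x^2 - x - 223 has discriminant 1 - 4·(-223) = 893, which is not a perfect square in Q (d = 893 is squarefree and ≠ 1), so x^2 - x - 223 is irreducible over Q. It is the minimal polynomial of α.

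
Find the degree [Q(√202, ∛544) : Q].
[Q(√202, ∛544) : Q] = 6

Let L = Q(√202, ∛544). Since Q(√202) ⊂ L and [Q(√202):Q] = 2, the tower law gives 2 | [L:Q]. Likewise Q(∛544) ⊂ L with [Q(∛544):Q] = 3 (because 544 is not a perfect cube), so 3 | [L:Q]. As gcd(2,3) = 1, [L:Q] is divisible by 6. Conversely L is generated over Q by √202 and ∛544, so [L:Q] ≤ 2·3 = 6. Therefore [Q(√202, ∛544) : Q] = 6.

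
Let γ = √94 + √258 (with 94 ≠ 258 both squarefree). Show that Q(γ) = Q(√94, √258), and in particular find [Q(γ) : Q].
[Q(γ) : Q] = 4 (equivalently, Q(γ) = Q(√94, √258))

Obviously Q(γ) ⊆ Q(√94, √258), and [Q(√94, √258):Q] = 4 (since 94, 258 are distinct squarefree integers > 1 with 24252 not a perfect square). To show equality we compute the minimal polynomial of γ. From γ = √94 + √258: γ^2 = 94 + 2√(24252) + 258 = 352 + 2√(24252), so γ^2 - 352 = 2√(24252); squaring, (γ^2 - 352)^2 = 4·24252, i.e. γ^4 - 704γ^2 + 123904 - 97008 = 0, i.e. γ^4 - 704γ^2 + 26896 = 0. So γ is a root of x^4 - 704x^2 + 26896. This polynomial is irreducible over Q: it has no rational root (each ±√94 ± √258 is irrational), and any factorization into two quadratics over Q would force √(24252) ∈ Q (pairing opposite roots) or √94, √258 ∈ Q (other pairings), all impossible. Hence [Q(γ):Q] = 4 = [Q(√94, √258):Q], so Q(γ) = Q(√94, √258).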